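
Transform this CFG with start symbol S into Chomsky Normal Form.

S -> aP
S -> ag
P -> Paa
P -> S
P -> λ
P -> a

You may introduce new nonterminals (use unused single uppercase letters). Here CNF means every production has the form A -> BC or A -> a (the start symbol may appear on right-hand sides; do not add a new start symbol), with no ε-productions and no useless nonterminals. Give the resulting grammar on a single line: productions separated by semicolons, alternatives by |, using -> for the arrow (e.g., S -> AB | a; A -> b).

S -> a | AB | AP; A -> a; B -> g; C -> AA; P -> a | AA | AB | AP | PC

Nullable: {P}; after ε-elimination: S -> a | aP | ag; P -> S | a | aa | Paa.
After unit-elimination: S -> a | aP | ag; P -> a | aP | aa | ag | Paa.
TERM: introduce A -> a, B -> g and substitute in every rule of length ≥2.
BIN: P -> PAA becomes P -> PC, C -> AA.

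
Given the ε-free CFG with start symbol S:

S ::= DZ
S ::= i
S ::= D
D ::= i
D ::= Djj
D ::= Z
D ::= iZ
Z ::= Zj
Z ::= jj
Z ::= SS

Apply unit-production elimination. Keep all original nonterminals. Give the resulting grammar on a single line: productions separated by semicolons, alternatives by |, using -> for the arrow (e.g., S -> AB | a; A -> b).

Unit productions: D->Z, S->D.
Unit pairs (A ⇒* B via units): (D,Z), (S,D), (S,Z).
S: inherits non-unit rules of {D, S, Z} → DZ | Djj | SS | Zj | i | iZ | jj.
D: inherits non-unit rules of {D, Z} → Djj | SS | Zj | i | iZ | jj.
Z: inherits non-unit rules of {Z} → SS | Zj | jj.

S -> i | DZ | SS | Zj | iZ | jj | Djj; D -> i | SS | Zj | iZ | jj | Djj; Z -> SS | Zj | jj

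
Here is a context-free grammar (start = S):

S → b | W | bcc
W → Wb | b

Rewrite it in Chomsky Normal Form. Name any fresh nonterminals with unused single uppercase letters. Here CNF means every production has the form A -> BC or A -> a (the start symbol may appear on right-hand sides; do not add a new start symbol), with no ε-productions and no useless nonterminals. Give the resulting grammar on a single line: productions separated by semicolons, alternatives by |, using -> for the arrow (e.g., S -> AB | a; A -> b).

S -> b | AC | WA; A -> b; B -> c; C -> BB; W -> b | WA

No ε-productions.
After unit-elimination: S -> b | Wb | bcc; W -> b | Wb.
TERM: introduce A -> b, B -> c and substitute in every rule of length ≥2.
BIN: S -> ABB becomes S -> AC, C -> BB.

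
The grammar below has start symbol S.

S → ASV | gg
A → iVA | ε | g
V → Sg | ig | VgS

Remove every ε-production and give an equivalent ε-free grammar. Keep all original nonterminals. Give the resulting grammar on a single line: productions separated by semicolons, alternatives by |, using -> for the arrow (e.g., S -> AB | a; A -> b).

Nullable set: {A}.
S -> ASV: A nullable, giving ASV | SV.
Drop A -> ε.
A -> iVA: A nullable, giving iV | iVA.
Unchanged (no nullable symbols): S -> gg; A -> g; V -> Sg; V -> VgS; V -> ig.

S -> SV | gg | ASV; A -> g | iV | iVA; V -> Sg | ig | VgS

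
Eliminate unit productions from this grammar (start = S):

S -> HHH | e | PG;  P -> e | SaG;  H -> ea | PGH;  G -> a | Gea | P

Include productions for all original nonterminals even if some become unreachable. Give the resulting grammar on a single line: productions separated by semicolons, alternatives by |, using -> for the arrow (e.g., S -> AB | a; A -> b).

S -> e | PG | HHH; G -> a | e | Gea | SaG; H -> ea | PGH; P -> e | SaG

Unit productions: G->P.
Unit pairs (A ⇒* B via units): (G,P).
S: inherits non-unit rules of {S} → HHH | PG | e.
G: inherits non-unit rules of {G, P} → Gea | SaG | a | e.
H: inherits non-unit rules of {H} → PGH | ea.
P: inherits non-unit rules of {P} → SaG | e.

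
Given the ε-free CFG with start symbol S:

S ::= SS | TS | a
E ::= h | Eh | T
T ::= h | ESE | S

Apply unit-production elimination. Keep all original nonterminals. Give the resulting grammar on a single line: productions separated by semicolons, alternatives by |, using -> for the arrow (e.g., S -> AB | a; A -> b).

Unit productions: E->T, T->S.
Unit pairs (A ⇒* B via units): (E,S), (E,T), (T,S).
S: inherits non-unit rules of {S} → SS | TS | a.
E: inherits non-unit rules of {E, S, T} → ESE | Eh | SS | TS | a | h.
T: inherits non-unit rules of {S, T} → ESE | SS | TS | a | h.

S -> a | SS | TS; E -> a | h | Eh | SS | TS | ESE; T -> a | h | SS | TS | ESE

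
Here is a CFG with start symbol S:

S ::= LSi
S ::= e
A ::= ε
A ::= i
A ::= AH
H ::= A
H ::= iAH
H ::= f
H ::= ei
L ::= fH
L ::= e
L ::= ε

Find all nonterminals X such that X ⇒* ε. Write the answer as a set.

{A, H, L}

Directly nullable (have an ε-rule): {A, L}.
H is nullable via H -> A (every symbol on the right is already known nullable).
Not nullable: S — each has a terminal in every rule's right-hand side or depends on a non-nullable symbol.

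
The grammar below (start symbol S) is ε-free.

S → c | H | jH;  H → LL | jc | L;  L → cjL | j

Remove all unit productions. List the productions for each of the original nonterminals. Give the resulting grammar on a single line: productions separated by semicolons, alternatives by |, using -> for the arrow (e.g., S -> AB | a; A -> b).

Unit productions: H->L, S->H.
Unit pairs (A ⇒* B via units): (H,L), (S,H), (S,L).
S: inherits non-unit rules of {H, L, S} → LL | c | cjL | j | jH | jc.
H: inherits non-unit rules of {H, L} → LL | cjL | j | jc.
L: inherits non-unit rules of {L} → cjL | j.

S -> c | j | LL | jH | jc | cjL; H -> j | LL | jc | cjL; L -> j | cjL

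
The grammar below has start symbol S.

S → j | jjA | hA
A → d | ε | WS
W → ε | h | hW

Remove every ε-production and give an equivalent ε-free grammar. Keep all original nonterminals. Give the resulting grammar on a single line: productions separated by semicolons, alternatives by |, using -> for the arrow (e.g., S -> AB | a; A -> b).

S -> h | j | hA | jj | jjA; A -> S | d | WS; W -> h | hW

Nullable set: {A, W}.
S -> hA: A nullable, giving h | hA.
S -> jjA: A nullable, giving jj | jjA.
Drop A -> ε.
A -> WS: W nullable, giving S | WS.
Drop W -> ε.
W -> hW: W nullable, giving h | hW.
Unchanged (no nullable symbols): S -> j; A -> d; W -> h.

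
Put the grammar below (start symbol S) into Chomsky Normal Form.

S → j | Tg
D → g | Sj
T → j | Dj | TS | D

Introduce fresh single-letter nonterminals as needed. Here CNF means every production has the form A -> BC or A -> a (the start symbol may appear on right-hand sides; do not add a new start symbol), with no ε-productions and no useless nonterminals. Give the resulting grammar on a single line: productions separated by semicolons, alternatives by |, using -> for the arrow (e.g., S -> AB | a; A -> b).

S -> j | TB; A -> j; B -> g; D -> g | SA; T -> g | j | DA | SA | TS

No ε-productions.
After unit-elimination: S -> j | Tg; D -> g | Sj; T -> g | j | Dj | Sj | TS.
TERM: introduce B -> g, A -> j and substitute in every rule of length ≥2.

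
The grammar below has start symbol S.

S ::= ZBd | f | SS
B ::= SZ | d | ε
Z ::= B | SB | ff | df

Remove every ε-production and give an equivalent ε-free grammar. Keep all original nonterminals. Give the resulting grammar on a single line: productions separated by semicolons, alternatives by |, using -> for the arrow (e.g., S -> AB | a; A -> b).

Nullable set: {B, Z}.
S -> ZBd: Z, B nullable, giving Bd | ZBd | Zd | d.
Drop B -> ε.
B -> SZ: Z nullable, giving S | SZ.
Z -> B: B nullable, giving B.
Z -> SB: B nullable, giving S | SB.
Unchanged (no nullable symbols): S -> SS; S -> f; B -> d; Z -> df; Z -> ff.

S -> d | f | Bd | SS | Zd | ZBd; B -> S | d | SZ; Z -> B | S | SB | df | ff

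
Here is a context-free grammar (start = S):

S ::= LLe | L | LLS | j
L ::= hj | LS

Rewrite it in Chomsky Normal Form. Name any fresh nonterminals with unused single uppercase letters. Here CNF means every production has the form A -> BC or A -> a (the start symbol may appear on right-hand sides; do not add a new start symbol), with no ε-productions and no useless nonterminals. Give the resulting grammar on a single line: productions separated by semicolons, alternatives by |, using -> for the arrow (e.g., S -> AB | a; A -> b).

S -> j | AB | LD | LE | LS; A -> h; B -> j; C -> e; D -> LC; E -> LS; L -> AB | LS

No ε-productions.
After unit-elimination: S -> j | LS | hj | LLS | LLe; L -> LS | hj.
TERM: introduce C -> e, A -> h, B -> j and substitute in every rule of length ≥2.
BIN: S -> LLC becomes S -> LD, D -> LC; S -> LLS becomes S -> LE, E -> LS.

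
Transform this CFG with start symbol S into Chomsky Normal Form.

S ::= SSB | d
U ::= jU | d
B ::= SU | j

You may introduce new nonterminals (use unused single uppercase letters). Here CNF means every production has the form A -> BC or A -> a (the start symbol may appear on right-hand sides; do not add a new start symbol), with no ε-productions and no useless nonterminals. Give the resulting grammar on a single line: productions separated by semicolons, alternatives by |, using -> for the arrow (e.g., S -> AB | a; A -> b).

No ε-productions.
No unit productions to eliminate.
TERM: introduce A -> j and substitute in every rule of length ≥2.
BIN: S -> SSB becomes S -> SC, C -> SB.

S -> d | SC; A -> j; B -> j | SU; C -> SB; U -> d | AU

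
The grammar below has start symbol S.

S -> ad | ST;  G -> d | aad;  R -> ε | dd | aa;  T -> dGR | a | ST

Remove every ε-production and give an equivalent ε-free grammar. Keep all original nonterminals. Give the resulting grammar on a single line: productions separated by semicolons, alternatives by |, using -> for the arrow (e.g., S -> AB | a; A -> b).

Nullable set: {R}.
Drop R -> ε.
T -> dGR: R nullable, giving dG | dGR.
Unchanged (no nullable symbols): S -> ST; S -> ad; G -> aad; G -> d; R -> aa; R -> dd; T -> ST; T -> a.

S -> ST | ad; G -> d | aad; R -> aa | dd; T -> a | ST | dG | dGR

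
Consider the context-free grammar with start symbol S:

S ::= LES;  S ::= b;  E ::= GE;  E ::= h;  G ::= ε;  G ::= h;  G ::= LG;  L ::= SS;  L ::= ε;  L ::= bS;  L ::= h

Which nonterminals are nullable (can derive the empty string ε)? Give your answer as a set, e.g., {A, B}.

Directly nullable (have an ε-rule): {G, L}.
Not nullable: E, S — each has a terminal in every rule's right-hand side or depends on a non-nullable symbol.

{G, L}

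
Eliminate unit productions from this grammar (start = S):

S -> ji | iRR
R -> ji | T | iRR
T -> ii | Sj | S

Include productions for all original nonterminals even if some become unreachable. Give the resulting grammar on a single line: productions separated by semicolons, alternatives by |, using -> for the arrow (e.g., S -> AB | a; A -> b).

Unit productions: R->T, T->S.
Unit pairs (A ⇒* B via units): (R,S), (R,T), (T,S).
S: inherits non-unit rules of {S} → iRR | ji.
R: inherits non-unit rules of {R, S, T} → Sj | iRR | ii | ji.
T: inherits non-unit rules of {S, T} → Sj | iRR | ii | ji.

S -> ji | iRR; R -> Sj | ii | ji | iRR; T -> Sj | ii | ji | iRR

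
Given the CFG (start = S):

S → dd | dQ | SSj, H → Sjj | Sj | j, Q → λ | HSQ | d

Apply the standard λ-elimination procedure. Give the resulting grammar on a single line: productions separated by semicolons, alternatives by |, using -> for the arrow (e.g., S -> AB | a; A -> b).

S -> d | dQ | dd | SSj; H -> j | Sj | Sjj; Q -> d | HS | HSQ

Nullable set: {Q}.
S -> dQ: Q nullable, giving d | dQ.
Drop Q -> λ.
Q -> HSQ: Q nullable, giving HS | HSQ.
Unchanged (no nullable symbols): S -> SSj; S -> dd; H -> Sj; H -> Sjj; H -> j; Q -> d.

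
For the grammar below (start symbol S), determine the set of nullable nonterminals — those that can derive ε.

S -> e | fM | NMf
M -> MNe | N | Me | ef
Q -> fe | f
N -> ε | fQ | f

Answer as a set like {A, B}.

Directly nullable (have an ε-rule): {N}.
M is nullable via M -> N (every symbol on the right is already known nullable).
Not nullable: Q, S — each has a terminal in every rule's right-hand side or depends on a non-nullable symbol.

{M, N}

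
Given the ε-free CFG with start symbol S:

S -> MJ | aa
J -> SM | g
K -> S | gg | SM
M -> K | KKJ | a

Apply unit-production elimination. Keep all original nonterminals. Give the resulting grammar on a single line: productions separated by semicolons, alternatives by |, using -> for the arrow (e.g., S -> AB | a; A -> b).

S -> MJ | aa; J -> g | SM; K -> MJ | SM | aa | gg; M -> a | MJ | SM | aa | gg | KKJ

Unit productions: K->S, M->K.
Unit pairs (A ⇒* B via units): (K,S), (M,K), (M,S).
S: inherits non-unit rules of {S} → MJ | aa.
J: inherits non-unit rules of {J} → SM | g.
K: inherits non-unit rules of {K, S} → MJ | SM | aa | gg.
M: inherits non-unit rules of {K, M, S} → KKJ | MJ | SM | a | aa | gg.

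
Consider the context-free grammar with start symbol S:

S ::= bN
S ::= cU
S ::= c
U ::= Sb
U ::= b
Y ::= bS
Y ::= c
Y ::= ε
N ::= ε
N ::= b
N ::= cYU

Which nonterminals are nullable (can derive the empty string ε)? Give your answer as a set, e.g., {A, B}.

{N, Y}

Directly nullable (have an ε-rule): {N, Y}.
Not nullable: S, U — each has a terminal in every rule's right-hand side or depends on a non-nullable symbol.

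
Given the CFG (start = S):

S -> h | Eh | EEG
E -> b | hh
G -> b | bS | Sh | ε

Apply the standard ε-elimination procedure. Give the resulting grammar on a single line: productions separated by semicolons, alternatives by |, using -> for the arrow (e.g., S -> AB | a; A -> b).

Nullable set: {G}.
S -> EEG: G nullable, giving EE | EEG.
Drop G -> ε.
Unchanged (no nullable symbols): S -> Eh; S -> h; E -> b; E -> hh; G -> Sh; G -> b; G -> bS.

S -> h | EE | Eh | EEG; E -> b | hh; G -> b | Sh | bS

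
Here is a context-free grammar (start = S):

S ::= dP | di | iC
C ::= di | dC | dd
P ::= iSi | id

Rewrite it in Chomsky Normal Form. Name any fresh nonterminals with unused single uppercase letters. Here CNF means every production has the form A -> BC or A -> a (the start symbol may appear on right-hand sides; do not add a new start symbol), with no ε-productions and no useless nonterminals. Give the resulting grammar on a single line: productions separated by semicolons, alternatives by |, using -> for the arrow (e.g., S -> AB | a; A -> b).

S -> AB | AP | BC; A -> d; B -> i; C -> AA | AB | AC; D -> SB; P -> BA | BD

No ε-productions.
No unit productions to eliminate.
TERM: introduce A -> d, B -> i and substitute in every rule of length ≥2.
BIN: P -> BSB becomes P -> BD, D -> SB.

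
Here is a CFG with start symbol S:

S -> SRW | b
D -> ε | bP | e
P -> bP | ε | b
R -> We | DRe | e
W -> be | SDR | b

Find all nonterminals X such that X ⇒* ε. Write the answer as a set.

{D, P}

Directly nullable (have an ε-rule): {D, P}.
Not nullable: R, S, W — each has a terminal in every rule's right-hand side or depends on a non-nullable symbol.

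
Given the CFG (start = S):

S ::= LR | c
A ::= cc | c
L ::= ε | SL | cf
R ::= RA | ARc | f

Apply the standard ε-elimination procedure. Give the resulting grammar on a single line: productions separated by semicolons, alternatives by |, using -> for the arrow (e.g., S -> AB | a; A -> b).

S -> R | c | LR; A -> c | cc; L -> S | SL | cf; R -> f | RA | ARc

Nullable set: {L}.
S -> LR: L nullable, giving LR | R.
Drop L -> ε.
L -> SL: L nullable, giving S | SL.
Unchanged (no nullable symbols): S -> c; A -> c; A -> cc; L -> cf; R -> ARc; R -> RA; R -> f.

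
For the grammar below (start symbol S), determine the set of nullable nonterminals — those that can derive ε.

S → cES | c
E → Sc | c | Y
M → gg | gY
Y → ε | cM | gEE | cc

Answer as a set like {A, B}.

Directly nullable (have an ε-rule): {Y}.
E is nullable via E -> Y (every symbol on the right is already known nullable).
Not nullable: M, S — each has a terminal in every rule's right-hand side or depends on a non-nullable symbol.

{E, Y}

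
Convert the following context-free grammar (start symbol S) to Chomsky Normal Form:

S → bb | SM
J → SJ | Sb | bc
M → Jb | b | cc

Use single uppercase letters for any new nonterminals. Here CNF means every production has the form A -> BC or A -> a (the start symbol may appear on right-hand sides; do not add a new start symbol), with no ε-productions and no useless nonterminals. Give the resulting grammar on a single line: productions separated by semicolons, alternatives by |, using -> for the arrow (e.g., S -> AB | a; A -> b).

No ε-productions.
No unit productions to eliminate.
TERM: introduce A -> b, B -> c and substitute in every rule of length ≥2.

S -> AA | SM; A -> b; B -> c; J -> AB | SA | SJ; M -> b | BB | JA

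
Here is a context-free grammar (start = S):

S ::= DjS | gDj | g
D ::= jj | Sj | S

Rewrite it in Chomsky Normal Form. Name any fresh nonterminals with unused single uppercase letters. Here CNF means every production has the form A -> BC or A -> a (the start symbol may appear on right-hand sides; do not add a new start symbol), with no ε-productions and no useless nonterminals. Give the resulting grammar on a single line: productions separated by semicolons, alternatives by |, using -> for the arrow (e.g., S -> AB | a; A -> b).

S -> g | BF | DG; A -> j; B -> g; C -> DA; D -> g | AA | BC | DE | SA; E -> AS; F -> DA; G -> AS

No ε-productions.
After unit-elimination: S -> g | DjS | gDj; D -> g | Sj | jj | DjS | gDj.
TERM: introduce B -> g, A -> j and substitute in every rule of length ≥2.
BIN: D -> BDA becomes D -> BC, C -> DA; D -> DAS becomes D -> DE, E -> AS; S -> BDA becomes S -> BF, F -> DA; S -> DAS becomes S -> DG, G -> AS.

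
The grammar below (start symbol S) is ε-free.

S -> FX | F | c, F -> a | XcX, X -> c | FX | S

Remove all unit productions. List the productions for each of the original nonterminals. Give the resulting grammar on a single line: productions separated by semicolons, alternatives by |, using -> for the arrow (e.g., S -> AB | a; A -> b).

Unit productions: S->F, X->S.
Unit pairs (A ⇒* B via units): (S,F), (X,F), (X,S).
S: inherits non-unit rules of {F, S} → FX | XcX | a | c.
F: inherits non-unit rules of {F} → XcX | a.
X: inherits non-unit rules of {F, S, X} → FX | XcX | a | c.

S -> a | c | FX | XcX; F -> a | XcX; X -> a | c | FX | XcX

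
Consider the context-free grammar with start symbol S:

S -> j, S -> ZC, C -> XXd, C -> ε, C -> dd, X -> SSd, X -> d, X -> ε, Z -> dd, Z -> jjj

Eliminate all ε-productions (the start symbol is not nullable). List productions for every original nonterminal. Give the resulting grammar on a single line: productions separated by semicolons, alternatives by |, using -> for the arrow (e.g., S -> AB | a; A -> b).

S -> Z | j | ZC; C -> d | Xd | dd | XXd; X -> d | SSd; Z -> dd | jjj

Nullable set: {C, X}.
S -> ZC: C nullable, giving Z | ZC.
Drop C -> ε.
C -> XXd: X, X nullable, giving XXd | Xd | d.
Drop X -> ε.
Unchanged (no nullable symbols): S -> j; C -> dd; X -> SSd; X -> d; Z -> dd; Z -> jjj.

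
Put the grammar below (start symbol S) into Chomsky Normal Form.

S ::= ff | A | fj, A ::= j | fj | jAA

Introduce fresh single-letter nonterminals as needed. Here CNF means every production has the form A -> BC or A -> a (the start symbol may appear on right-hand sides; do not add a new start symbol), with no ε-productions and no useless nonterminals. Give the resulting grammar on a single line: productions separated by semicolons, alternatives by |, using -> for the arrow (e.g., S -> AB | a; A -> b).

S -> j | BB | BC | CE; A -> j | BC | CD; B -> f; C -> j; D -> AA; E -> AA

No ε-productions.
After unit-elimination: S -> j | ff | fj | jAA; A -> j | fj | jAA.
TERM: introduce B -> f, C -> j and substitute in every rule of length ≥2.
BIN: A -> CAA becomes A -> CD, D -> AA; S -> CAA becomes S -> CE, E -> AA.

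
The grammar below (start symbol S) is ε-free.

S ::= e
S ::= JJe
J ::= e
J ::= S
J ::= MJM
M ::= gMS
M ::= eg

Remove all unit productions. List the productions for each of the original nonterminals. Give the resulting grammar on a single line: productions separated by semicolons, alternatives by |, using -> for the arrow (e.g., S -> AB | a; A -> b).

Unit productions: J->S.
Unit pairs (A ⇒* B via units): (J,S).
S: inherits non-unit rules of {S} → JJe | e.
J: inherits non-unit rules of {J, S} → JJe | MJM | e.
M: inherits non-unit rules of {M} → eg | gMS.

S -> e | JJe; J -> e | JJe | MJM; M -> eg | gMS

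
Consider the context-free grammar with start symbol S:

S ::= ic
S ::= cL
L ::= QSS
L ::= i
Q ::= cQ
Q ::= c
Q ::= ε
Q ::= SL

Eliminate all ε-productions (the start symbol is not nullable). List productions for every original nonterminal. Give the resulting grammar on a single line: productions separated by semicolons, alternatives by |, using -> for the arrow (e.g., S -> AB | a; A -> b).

S -> cL | ic; L -> i | SS | QSS; Q -> c | SL | cQ

Nullable set: {Q}.
L -> QSS: Q nullable, giving QSS | SS.
Drop Q -> ε.
Q -> cQ: Q nullable, giving c | cQ.
Unchanged (no nullable symbols): S -> cL; S -> ic; L -> i; Q -> SL; Q -> c.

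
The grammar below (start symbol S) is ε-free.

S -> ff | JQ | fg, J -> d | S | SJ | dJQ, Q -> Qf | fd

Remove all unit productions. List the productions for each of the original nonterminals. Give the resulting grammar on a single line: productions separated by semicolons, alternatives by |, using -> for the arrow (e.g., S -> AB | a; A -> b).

S -> JQ | ff | fg; J -> d | JQ | SJ | ff | fg | dJQ; Q -> Qf | fd

Unit productions: J->S.
Unit pairs (A ⇒* B via units): (J,S).
S: inherits non-unit rules of {S} → JQ | ff | fg.
J: inherits non-unit rules of {J, S} → JQ | SJ | d | dJQ | ff | fg.
Q: inherits non-unit rules of {Q} → Qf | fd.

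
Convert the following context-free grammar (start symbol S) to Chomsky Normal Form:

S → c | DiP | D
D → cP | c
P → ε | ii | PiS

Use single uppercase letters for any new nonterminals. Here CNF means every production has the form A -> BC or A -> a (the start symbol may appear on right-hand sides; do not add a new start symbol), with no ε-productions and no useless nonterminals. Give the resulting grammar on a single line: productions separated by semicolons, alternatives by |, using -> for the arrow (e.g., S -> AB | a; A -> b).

Nullable: {P}; after ε-elimination: S -> D | c | Di | DiP; D -> c | cP; P -> iS | ii | PiS.
After unit-elimination: S -> c | Di | cP | DiP; D -> c | cP; P -> iS | ii | PiS.
TERM: introduce A -> c, B -> i and substitute in every rule of length ≥2.
BIN: P -> PBS becomes P -> PC, C -> BS; S -> DBP becomes S -> DE, E -> BP.

S -> c | AP | DB | DE; A -> c; B -> i; C -> BS; D -> c | AP; E -> BP; P -> BB | BS | PC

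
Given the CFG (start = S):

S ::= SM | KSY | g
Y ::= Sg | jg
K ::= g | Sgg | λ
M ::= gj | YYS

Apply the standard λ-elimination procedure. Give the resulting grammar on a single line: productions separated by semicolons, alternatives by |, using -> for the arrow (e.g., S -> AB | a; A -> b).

Nullable set: {K}.
S -> KSY: K nullable, giving KSY | SY.
Drop K -> λ.
Unchanged (no nullable symbols): S -> SM; S -> g; K -> Sgg; K -> g; M -> YYS; M -> gj; Y -> Sg; Y -> jg.

S -> g | SM | SY | KSY; K -> g | Sgg; M -> gj | YYS; Y -> Sg | jg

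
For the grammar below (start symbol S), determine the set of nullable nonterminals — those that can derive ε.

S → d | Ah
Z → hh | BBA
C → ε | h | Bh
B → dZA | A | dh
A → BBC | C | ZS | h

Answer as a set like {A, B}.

{A, B, C, Z}

Directly nullable (have an ε-rule): {C}.
A is nullable via A -> C (every symbol on the right is already known nullable).
B is nullable via B -> A (every symbol on the right is already known nullable).
Z is nullable via Z -> BBA (every symbol on the right is already known nullable).
Not nullable: S — each has a terminal in every rule's right-hand side or depends on a non-nullable symbol.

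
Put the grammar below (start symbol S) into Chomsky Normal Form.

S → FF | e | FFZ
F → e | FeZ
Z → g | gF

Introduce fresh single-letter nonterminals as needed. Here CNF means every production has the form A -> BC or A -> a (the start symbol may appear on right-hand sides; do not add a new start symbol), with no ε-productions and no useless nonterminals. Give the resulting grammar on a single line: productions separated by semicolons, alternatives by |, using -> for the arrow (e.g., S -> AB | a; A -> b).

S -> e | FD | FF; A -> e; B -> g; C -> AZ; D -> FZ; F -> e | FC; Z -> g | BF

No ε-productions.
No unit productions to eliminate.
TERM: introduce A -> e, B -> g and substitute in every rule of length ≥2.
BIN: F -> FAZ becomes F -> FC, C -> AZ; S -> FFZ becomes S -> FD, D -> FZ.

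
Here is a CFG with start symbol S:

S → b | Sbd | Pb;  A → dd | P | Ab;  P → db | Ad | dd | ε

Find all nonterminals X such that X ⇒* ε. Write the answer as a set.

{A, P}

Directly nullable (have an ε-rule): {P}.
A is nullable via A -> P (every symbol on the right is already known nullable).
Not nullable: S — each has a terminal in every rule's right-hand side or depends on a non-nullable symbol.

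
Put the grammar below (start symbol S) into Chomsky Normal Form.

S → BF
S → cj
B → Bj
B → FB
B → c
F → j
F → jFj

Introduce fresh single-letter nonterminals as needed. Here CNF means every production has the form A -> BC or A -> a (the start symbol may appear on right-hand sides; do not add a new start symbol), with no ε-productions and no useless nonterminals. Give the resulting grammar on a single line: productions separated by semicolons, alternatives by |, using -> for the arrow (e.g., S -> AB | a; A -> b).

S -> BF | CA; A -> j; B -> c | BA | FB; C -> c; D -> FA; F -> j | AD

No ε-productions.
No unit productions to eliminate.
TERM: introduce C -> c, A -> j and substitute in every rule of length ≥2.
BIN: F -> AFA becomes F -> AD, D -> FA.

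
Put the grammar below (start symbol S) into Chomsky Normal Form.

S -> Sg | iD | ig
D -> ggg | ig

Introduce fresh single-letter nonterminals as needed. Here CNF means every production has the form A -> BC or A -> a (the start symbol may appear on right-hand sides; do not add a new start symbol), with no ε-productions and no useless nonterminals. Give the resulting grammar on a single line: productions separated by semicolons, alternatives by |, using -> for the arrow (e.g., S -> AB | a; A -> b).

No ε-productions.
No unit productions to eliminate.
TERM: introduce A -> g, B -> i and substitute in every rule of length ≥2.
BIN: D -> AAA becomes D -> AC, C -> AA.

S -> BA | BD | SA; A -> g; B -> i; C -> AA; D -> AC | BA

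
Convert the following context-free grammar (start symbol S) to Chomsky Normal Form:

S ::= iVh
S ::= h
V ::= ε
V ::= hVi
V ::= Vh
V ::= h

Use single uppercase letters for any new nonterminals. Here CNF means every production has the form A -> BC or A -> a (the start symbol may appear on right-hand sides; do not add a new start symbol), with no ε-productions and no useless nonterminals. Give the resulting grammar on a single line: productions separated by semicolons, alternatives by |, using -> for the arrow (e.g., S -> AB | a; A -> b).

Nullable: {V}; after ε-elimination: S -> h | ih | iVh; V -> h | Vh | hi | hVi.
No unit productions to eliminate.
TERM: introduce B -> h, A -> i and substitute in every rule of length ≥2.
BIN: S -> AVB becomes S -> AC, C -> VB; V -> BVA becomes V -> BD, D -> VA.

S -> h | AB | AC; A -> i; B -> h; C -> VB; D -> VA; V -> h | BA | BD | VB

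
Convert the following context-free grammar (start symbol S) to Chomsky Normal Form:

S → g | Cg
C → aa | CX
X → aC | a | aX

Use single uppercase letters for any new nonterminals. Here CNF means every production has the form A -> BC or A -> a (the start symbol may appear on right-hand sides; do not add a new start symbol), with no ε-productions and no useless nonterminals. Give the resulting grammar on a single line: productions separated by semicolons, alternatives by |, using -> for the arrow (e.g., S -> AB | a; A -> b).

S -> g | CB; A -> a; B -> g; C -> AA | CX; X -> a | AC | AX

No ε-productions.
No unit productions to eliminate.
TERM: introduce A -> a, B -> g and substitute in every rule of length ≥2.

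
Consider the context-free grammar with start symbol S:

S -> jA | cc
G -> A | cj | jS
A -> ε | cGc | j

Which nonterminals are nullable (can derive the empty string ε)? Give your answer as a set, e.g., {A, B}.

Directly nullable (have an ε-rule): {A}.
G is nullable via G -> A (every symbol on the right is already known nullable).
Not nullable: S — each has a terminal in every rule's right-hand side or depends on a non-nullable symbol.

{A, G}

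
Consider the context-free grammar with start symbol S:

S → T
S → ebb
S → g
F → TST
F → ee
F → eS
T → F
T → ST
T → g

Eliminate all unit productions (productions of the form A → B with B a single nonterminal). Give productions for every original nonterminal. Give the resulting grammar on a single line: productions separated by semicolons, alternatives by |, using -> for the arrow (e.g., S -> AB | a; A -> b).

S -> g | ST | eS | ee | TST | ebb; F -> eS | ee | TST; T -> g | ST | eS | ee | TST

Unit productions: S->T, T->F.
Unit pairs (A ⇒* B via units): (S,F), (S,T), (T,F).
S: inherits non-unit rules of {F, S, T} → ST | TST | eS | ebb | ee | g.
F: inherits non-unit rules of {F} → TST | eS | ee.
T: inherits non-unit rules of {F, T} → ST | TST | eS | ee | g.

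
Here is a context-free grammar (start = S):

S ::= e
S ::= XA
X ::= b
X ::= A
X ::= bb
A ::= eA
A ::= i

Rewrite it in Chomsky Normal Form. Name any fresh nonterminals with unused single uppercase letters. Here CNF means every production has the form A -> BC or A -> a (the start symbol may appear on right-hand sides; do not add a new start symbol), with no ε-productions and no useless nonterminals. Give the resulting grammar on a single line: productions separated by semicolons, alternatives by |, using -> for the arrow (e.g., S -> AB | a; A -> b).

S -> e | XA; A -> i | BA; B -> e; C -> b; X -> b | i | BA | CC

No ε-productions.
After unit-elimination: S -> e | XA; A -> i | eA; X -> b | i | bb | eA.
TERM: introduce C -> b, B -> e and substitute in every rule of length ≥2.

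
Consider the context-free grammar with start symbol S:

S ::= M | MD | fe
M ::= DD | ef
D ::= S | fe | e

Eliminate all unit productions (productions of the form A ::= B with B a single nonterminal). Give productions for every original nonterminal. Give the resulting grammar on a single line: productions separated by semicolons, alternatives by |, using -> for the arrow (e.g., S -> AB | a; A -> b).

S -> DD | MD | ef | fe; D -> e | DD | MD | ef | fe; M -> DD | ef

Unit productions: D->S, S->M.
Unit pairs (A ⇒* B via units): (D,M), (D,S), (S,M).
S: inherits non-unit rules of {M, S} → DD | MD | ef | fe.
D: inherits non-unit rules of {D, M, S} → DD | MD | e | ef | fe.
M: inherits non-unit rules of {M} → DD | ef.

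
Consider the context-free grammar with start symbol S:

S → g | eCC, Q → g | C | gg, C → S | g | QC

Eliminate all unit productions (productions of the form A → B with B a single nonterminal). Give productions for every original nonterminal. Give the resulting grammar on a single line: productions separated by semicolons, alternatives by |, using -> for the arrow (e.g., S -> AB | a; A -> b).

Unit productions: C->S, Q->C.
Unit pairs (A ⇒* B via units): (C,S), (Q,C), (Q,S).
S: inherits non-unit rules of {S} → eCC | g.
C: inherits non-unit rules of {C, S} → QC | eCC | g.
Q: inherits non-unit rules of {C, Q, S} → QC | eCC | g | gg.

S -> g | eCC; C -> g | QC | eCC; Q -> g | QC | gg | eCC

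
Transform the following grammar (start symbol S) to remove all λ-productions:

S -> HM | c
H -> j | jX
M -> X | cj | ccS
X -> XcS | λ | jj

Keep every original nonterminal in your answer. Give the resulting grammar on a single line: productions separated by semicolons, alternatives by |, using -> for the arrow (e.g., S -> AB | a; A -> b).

S -> H | c | HM; H -> j | jX; M -> X | cj | ccS; X -> cS | jj | XcS

Nullable set: {M, X}.
S -> HM: M nullable, giving H | HM.
H -> jX: X nullable, giving j | jX.
M -> X: X nullable, giving X.
Drop X -> λ.
X -> XcS: X nullable, giving XcS | cS.
Unchanged (no nullable symbols): S -> c; H -> j; M -> ccS; M -> cj; X -> jj.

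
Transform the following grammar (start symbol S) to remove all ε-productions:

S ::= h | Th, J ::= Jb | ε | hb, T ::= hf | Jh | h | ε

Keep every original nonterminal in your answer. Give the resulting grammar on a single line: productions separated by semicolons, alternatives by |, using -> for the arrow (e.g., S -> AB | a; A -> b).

Nullable set: {J, T}.
S -> Th: T nullable, giving Th | h.
Drop J -> ε.
J -> Jb: J nullable, giving Jb | b.
Drop T -> ε.
T -> Jh: J nullable, giving Jh | h.
Unchanged (no nullable symbols): S -> h; J -> hb; T -> h; T -> hf.

S -> h | Th; J -> b | Jb | hb; T -> h | Jh | hf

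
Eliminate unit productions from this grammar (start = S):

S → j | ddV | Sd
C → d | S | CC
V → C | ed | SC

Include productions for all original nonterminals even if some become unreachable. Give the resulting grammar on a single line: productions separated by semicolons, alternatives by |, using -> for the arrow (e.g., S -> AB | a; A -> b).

S -> j | Sd | ddV; C -> d | j | CC | Sd | ddV; V -> d | j | CC | SC | Sd | ed | ddV

Unit productions: C->S, V->C.
Unit pairs (A ⇒* B via units): (C,S), (V,C), (V,S).
S: inherits non-unit rules of {S} → Sd | ddV | j.
C: inherits non-unit rules of {C, S} → CC | Sd | d | ddV | j.
V: inherits non-unit rules of {C, S, V} → CC | SC | Sd | d | ddV | ed | j.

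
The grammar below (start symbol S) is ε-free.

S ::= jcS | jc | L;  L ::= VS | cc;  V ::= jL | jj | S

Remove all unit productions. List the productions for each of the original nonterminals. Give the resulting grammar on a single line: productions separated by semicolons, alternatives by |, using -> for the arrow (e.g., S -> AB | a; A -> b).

Unit productions: S->L, V->S.
Unit pairs (A ⇒* B via units): (S,L), (V,L), (V,S).
S: inherits non-unit rules of {L, S} → VS | cc | jc | jcS.
L: inherits non-unit rules of {L} → VS | cc.
V: inherits non-unit rules of {L, S, V} → VS | cc | jL | jc | jcS | jj.

S -> VS | cc | jc | jcS; L -> VS | cc; V -> VS | cc | jL | jc | jj | jcS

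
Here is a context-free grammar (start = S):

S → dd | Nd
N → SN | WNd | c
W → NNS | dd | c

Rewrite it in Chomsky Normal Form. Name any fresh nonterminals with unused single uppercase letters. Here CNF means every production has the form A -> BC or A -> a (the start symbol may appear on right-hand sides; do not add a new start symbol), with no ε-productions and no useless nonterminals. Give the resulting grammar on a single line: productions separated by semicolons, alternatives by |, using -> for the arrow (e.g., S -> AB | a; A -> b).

No ε-productions.
No unit productions to eliminate.
TERM: introduce A -> d and substitute in every rule of length ≥2.
BIN: N -> WNA becomes N -> WB, B -> NA; W -> NNS becomes W -> NC, C -> NS.

S -> AA | NA; A -> d; B -> NA; C -> NS; N -> c | SN | WB; W -> c | AA | NC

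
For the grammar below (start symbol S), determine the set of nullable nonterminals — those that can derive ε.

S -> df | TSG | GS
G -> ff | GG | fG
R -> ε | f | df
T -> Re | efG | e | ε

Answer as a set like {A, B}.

Directly nullable (have an ε-rule): {R, T}.
Not nullable: G, S — each has a terminal in every rule's right-hand side or depends on a non-nullable symbol.

{R, T}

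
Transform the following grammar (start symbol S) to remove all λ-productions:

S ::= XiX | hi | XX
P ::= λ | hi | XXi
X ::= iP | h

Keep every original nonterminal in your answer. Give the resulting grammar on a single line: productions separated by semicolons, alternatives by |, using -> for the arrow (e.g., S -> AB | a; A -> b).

S -> XX | hi | XiX; P -> hi | XXi; X -> h | i | iP

Nullable set: {P}.
Drop P -> λ.
X -> iP: P nullable, giving i | iP.
Unchanged (no nullable symbols): S -> XX; S -> XiX; S -> hi; P -> XXi; P -> hi; X -> h.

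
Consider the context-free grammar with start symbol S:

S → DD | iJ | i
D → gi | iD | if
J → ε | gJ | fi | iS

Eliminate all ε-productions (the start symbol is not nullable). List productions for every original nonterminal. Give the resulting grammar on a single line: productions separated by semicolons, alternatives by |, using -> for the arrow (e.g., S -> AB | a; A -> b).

S -> i | DD | iJ; D -> gi | iD | if; J -> g | fi | gJ | iS

Nullable set: {J}.
S -> iJ: J nullable, giving i | iJ.
Drop J -> ε.
J -> gJ: J nullable, giving g | gJ.
Unchanged (no nullable symbols): S -> DD; S -> i; D -> gi; D -> iD; D -> if; J -> fi; J -> iS.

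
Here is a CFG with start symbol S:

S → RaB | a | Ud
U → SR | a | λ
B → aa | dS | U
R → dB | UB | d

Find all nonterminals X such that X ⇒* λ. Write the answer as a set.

{B, R, U}

Directly nullable (have an ε-rule): {U}.
B is nullable via B -> U (every symbol on the right is already known nullable).
R is nullable via R -> UB (every symbol on the right is already known nullable).
Not nullable: S — each has a terminal in every rule's right-hand side or depends on a non-nullable symbol.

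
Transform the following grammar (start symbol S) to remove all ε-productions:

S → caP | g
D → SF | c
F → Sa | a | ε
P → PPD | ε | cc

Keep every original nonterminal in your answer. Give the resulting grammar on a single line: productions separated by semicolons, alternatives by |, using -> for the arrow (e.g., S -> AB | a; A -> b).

Nullable set: {F, P}.
S -> caP: P nullable, giving ca | caP.
D -> SF: F nullable, giving S | SF.
Drop F -> ε.
Drop P -> ε.
P -> PPD: P, P nullable, giving D | PD | PPD.
Unchanged (no nullable symbols): S -> g; D -> c; F -> Sa; F -> a; P -> cc.

S -> g | ca | caP; D -> S | c | SF; F -> a | Sa; P -> D | PD | cc | PPD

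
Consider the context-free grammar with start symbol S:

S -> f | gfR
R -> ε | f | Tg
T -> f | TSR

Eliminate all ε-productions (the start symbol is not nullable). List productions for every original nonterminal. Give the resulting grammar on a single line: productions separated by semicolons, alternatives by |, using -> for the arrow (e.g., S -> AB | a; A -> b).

S -> f | gf | gfR; R -> f | Tg; T -> f | TS | TSR

Nullable set: {R}.
S -> gfR: R nullable, giving gf | gfR.
Drop R -> ε.
T -> TSR: R nullable, giving TS | TSR.
Unchanged (no nullable symbols): S -> f; R -> Tg; R -> f; T -> f.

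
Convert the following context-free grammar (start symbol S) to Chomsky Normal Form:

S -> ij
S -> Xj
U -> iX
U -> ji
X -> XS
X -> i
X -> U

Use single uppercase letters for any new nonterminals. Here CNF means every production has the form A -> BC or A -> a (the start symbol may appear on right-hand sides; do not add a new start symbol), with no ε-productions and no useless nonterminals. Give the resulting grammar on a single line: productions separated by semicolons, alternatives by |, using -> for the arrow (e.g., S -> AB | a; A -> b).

No ε-productions.
After unit-elimination: S -> Xj | ij; U -> iX | ji; X -> i | XS | iX | ji.
TERM: introduce B -> i, A -> j and substitute in every rule of length ≥2.
Drop unreachable/unproductive: U.

S -> BA | XA; A -> j; B -> i; X -> i | AB | BX | XS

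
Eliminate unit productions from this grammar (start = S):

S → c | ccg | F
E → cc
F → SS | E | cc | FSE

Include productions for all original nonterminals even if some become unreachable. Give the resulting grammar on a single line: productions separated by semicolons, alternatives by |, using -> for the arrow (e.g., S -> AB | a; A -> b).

Unit productions: F->E, S->F.
Unit pairs (A ⇒* B via units): (F,E), (S,E), (S,F).
S: inherits non-unit rules of {E, F, S} → FSE | SS | c | cc | ccg.
E: inherits non-unit rules of {E} → cc.
F: inherits non-unit rules of {E, F} → FSE | SS | cc.

S -> c | SS | cc | FSE | ccg; E -> cc; F -> SS | cc | FSE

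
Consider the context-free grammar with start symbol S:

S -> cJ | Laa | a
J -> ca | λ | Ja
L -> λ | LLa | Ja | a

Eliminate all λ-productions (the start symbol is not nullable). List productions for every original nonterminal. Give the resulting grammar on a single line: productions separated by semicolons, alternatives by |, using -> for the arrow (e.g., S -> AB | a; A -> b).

Nullable set: {J, L}.
S -> Laa: L nullable, giving Laa | aa.
S -> cJ: J nullable, giving c | cJ.
Drop J -> λ.
J -> Ja: J nullable, giving Ja | a.
Drop L -> λ.
L -> Ja: J nullable, giving Ja | a.
L -> LLa: L, L nullable, giving LLa | La | a.
Unchanged (no nullable symbols): S -> a; J -> ca; L -> a.

S -> a | c | aa | cJ | Laa; J -> a | Ja | ca; L -> a | Ja | La | LLa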